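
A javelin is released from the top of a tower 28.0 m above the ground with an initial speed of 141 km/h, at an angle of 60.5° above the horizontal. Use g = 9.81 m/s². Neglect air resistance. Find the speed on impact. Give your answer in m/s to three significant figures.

Convert: 141 km/h = 141/3.6 = 39.17 m/s.
Horizontal component vₓ = 39.17 cos 60.5° = 19.29 m/s; vertical v_y0 = 39.17 sin 60.5° = 34.09 m/s.
With up positive and y = 0 at the ground: y(t) = 28.0 + (34.09) t − 4.905 t². Setting y = 0 and taking the positive root: t = [34.09 + √(34.09² + 2·9.81·28.0)] / 9.81 = (34.09 + 41.37) / 9.81 = 7.692 s.
Vertical velocity at impact: v_y = v_y0 − g t = 34.09 − 9.81 × 7.692 = −41.37 m/s.
Speed: |v| = √(vₓ² + v_y²) = √(19.29² + 41.37²) = 45.64 m/s.

45.6 m/s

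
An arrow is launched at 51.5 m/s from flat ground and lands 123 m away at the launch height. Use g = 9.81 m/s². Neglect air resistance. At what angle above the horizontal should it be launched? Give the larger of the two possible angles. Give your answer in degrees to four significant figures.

76.47°

Level-ground range R = v₀² sin(2θ)/g ⇒ sin(2θ) = gR/v₀² = 9.81 × 123 / 51.5² = 0.4549.
2θ = 27.06° or 180° − 27.06° = 152.9°, so θ = 13.53° or 76.47°.
The larger angle is 76.47°.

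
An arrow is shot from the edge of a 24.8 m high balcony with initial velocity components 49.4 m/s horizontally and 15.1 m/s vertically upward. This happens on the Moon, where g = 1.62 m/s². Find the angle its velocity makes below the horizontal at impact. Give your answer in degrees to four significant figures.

The projectile lands when y = 24.8 + (15.10) t − ½·1.62·t² = 0. Positive root: t = (15.10 + √(15.10² + 2·1.62·24.8)) / 1.62 = (15.10 + 17.56) / 1.62 = 20.16 s.
At impact: v_y = v_y0 − g t = −17.56 m/s; vₓ = 49.40 m/s.
Angle below horizontal: arctan(|v_y|/vₓ) = arctan(17.56/49.40) = 19.57°.

19.57°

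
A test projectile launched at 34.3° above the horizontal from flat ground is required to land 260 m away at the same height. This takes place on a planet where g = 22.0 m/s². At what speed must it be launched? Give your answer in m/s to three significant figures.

78.4 m/s

Level-ground range: R = v₀² sin(2θ)/g, so v₀ = √(gR / sin 2θ).
v₀ = √(22.0 × 260 / sin 68.60°) = √(5720 / 0.9311) = √6143.6 = 78.38 m/s.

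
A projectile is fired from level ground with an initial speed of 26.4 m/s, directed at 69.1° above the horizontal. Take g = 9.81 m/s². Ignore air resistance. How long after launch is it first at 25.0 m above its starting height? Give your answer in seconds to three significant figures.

Resolve: vₓ = 26.40 cos 69.1° = 9.418 m/s and v_y0 = 26.40 sin 69.1° = 24.66 m/s.
Height y(t) = 24.66 t − 4.905 t² = 25.0 gives 4.905 t² − 24.66 t + 25.0 = 0.
t = [24.66 ± √(24.66² − 2·9.81·25.0)] / 9.81 = (24.66 ± 10.85) / 9.81, so t = 1.408 s or t = 3.620 s.
The first (ascending) time is 1.408 s.

1.41 s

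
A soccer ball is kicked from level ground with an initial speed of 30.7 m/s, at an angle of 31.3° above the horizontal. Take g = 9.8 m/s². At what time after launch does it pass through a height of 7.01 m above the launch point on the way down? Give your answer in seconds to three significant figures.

2.73 s

Resolve: vₓ = 30.70 cos 31.3° = 26.23 m/s and v_y0 = 30.70 sin 31.3° = 15.95 m/s.
Height y(t) = 15.95 t − 4.900 t² = 7.01 gives 4.900 t² − 15.95 t + 7.01 = 0.
t = [15.95 ± √(15.95² − 2·9.80·7.01)] / 9.80 = (15.95 ± 10.82) / 9.80, so t = 0.5238 s or t = 2.731 s.
The descending-branch root is 2.731 s.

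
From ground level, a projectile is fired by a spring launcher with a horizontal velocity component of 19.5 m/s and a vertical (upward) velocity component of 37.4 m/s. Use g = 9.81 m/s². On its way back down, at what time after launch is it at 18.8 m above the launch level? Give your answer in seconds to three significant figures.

Height y(t) = 37.40 t − 4.905 t² = 18.8 gives 4.905 t² − 37.40 t + 18.8 = 0.
Quadratic formula: t = (37.40 ± √1029.9) / 9.81 = (37.40 ± 32.09) / 9.81 → t = 0.5411 s or 7.084 s.
The descending-branch root is 7.084 s.

7.08 s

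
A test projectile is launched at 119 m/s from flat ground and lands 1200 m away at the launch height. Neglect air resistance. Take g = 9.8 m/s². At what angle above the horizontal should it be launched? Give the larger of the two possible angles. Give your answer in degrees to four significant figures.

61.93°

R = v₀² sin 2θ / g gives sin 2θ = gR/v₀² = 9.80·1200/119² = 0.8304.
2θ = 56.14° or 180° − 56.14° = 123.9°, so θ = 28.07° or 61.93°.
The larger angle is 61.93°.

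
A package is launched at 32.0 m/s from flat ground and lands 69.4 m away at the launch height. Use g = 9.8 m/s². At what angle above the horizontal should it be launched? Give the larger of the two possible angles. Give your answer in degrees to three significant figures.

69.2°

From R = (v₀²/g) sin 2θ: sin 2θ = 9.80 × 69.4 / 1024.0 = 0.6642.
2θ = 41.62° or 180° − 41.62° = 138.4°, so θ = 20.81° or 69.19°.
The larger angle is 69.19°.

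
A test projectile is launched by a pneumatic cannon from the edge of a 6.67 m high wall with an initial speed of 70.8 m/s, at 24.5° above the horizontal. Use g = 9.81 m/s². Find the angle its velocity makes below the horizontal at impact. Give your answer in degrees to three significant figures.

26.1°

Resolve: vₓ = 70.80 cos 24.5° = 64.43 m/s and v_y0 = 70.80 sin 24.5° = 29.36 m/s.
Vertical motion (up positive, ground at y = 0): 4.905 t² − (29.36) t − 6.67 = 0, so t = (29.36 + √(29.36² + 2·9.81·6.67)) / 9.81 = (29.36 + 31.51) / 9.81 = 6.205 s.
At impact: v_y = v_y0 − g t = −31.51 m/s; vₓ = 64.43 m/s.
Angle below horizontal: arctan(|v_y|/vₓ) = arctan(31.51/64.43) = 26.06°.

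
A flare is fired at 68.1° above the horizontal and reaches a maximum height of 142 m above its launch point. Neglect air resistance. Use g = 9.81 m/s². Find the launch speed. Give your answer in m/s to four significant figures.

56.89 m/s

At the peak v_y = 0, so v_y0 = √(2gH) = √(2 × 9.81 × 142) = 52.78 m/s.
v_y0 = v₀ sin θ ⇒ v₀ = 52.78 / sin 68.1° = 56.89 m/s.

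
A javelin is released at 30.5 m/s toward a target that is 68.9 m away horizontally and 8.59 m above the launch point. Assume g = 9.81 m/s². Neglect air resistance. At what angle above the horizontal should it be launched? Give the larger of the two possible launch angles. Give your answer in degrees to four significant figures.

64.73°

Trajectory: y = x tanθ − g x² (1 + tan²θ)/(2v₀²). With x = 68.9, y = 8.59, v₀ = 30.5, g = 9.81:
25.03 tan²θ − 68.9 tanθ + (33.62) = 0.
tanθ = [68.9 ± √(68.9² − 4 × 25.03 × (33.62))] / (2 × 25.03) = (68.9 ± 37.16) / 50.06, giving tanθ = 0.6340 or 2.119.
θ = 32.37° or 64.73°; the larger is 64.73°.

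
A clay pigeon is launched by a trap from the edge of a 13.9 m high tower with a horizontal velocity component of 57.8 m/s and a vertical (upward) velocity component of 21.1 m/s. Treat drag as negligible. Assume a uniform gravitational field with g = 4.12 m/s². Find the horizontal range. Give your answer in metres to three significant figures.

With up positive and y = 0 at the ground: y(t) = 13.9 + (21.10) t − 2.060 t². Setting y = 0 and taking the positive root: t = [21.10 + √(21.10² + 2·4.12·13.9)] / 4.12 = (21.10 + 23.66) / 4.12 = 10.86 s.
Horizontal distance: R = vₓ t = 57.80 × 10.86 = 627.9 m.

628 m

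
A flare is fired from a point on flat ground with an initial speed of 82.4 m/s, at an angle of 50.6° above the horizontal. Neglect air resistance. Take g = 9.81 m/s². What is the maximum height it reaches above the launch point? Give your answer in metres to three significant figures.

vₓ = 82.40 cos 50.6° = 52.30 m/s; v_y0 = 82.40 sin 50.6° = 63.67 m/s.
Maximum height: H = v_y0² / (2g) = 63.67² / (2 × 9.81) = 206.6 m.

207 m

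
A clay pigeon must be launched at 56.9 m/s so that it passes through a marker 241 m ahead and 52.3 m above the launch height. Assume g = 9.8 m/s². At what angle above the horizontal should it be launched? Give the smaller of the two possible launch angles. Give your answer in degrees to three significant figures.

Trajectory: y = x tanθ − g x² (1 + tan²θ)/(2v₀²). With x = 241, y = 52.3, v₀ = 56.9, g = 9.80:
87.90 tan²θ − 241 tanθ + (140.2) = 0.
tanθ = [241 ± √(241² − 4 × 87.90 × (140.2))] / (2 × 87.90) = (241 ± 93.72) / 175.8, giving tanθ = 0.8377 or 1.904.
θ = 39.95° or 62.29°; the smaller is 39.95°.

40.0°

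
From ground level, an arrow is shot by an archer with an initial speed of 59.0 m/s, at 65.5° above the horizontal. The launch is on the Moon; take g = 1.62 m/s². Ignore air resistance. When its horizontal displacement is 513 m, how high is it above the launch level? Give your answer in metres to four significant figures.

Horizontal component vₓ = 59.00 cos 65.5° = 24.47 m/s; vertical v_y0 = 59.00 sin 65.5° = 53.69 m/s.
At x = 513 m, t = x/vₓ = 513/24.47 = 20.97 s.
Height: y = v_y0 t − ½ g t² = 53.69 × 20.97 − 0.8100 × 20.97² = 1126 − 356.1 = 769.6 m.

769.6 m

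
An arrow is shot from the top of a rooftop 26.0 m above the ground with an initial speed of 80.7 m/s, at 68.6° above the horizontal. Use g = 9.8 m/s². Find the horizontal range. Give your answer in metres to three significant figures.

Resolve: vₓ = 80.70 cos 68.6° = 29.45 m/s and v_y0 = 80.70 sin 68.6° = 75.14 m/s.
With up positive and y = 0 at the ground: y(t) = 26.0 + (75.14) t − 4.900 t². Setting y = 0 and taking the positive root: t = [75.14 + √(75.14² + 2·9.80·26.0)] / 9.80 = (75.14 + 78.45) / 9.80 = 15.67 s.
Horizontal distance: R = vₓ t = 29.45 × 15.67 = 461.5 m.

461 m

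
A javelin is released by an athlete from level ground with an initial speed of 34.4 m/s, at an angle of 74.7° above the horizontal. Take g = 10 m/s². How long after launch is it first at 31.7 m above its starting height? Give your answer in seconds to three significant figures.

Horizontal component vₓ = 34.40 cos 74.7° = 9.077 m/s; vertical v_y0 = 34.40 sin 74.7° = 33.18 m/s.
Set y = v_y0 t − ½ g t² = 31.7: 5.000 t² − 33.18 t + 31.7 = 0.
t = [33.18 ± √(33.18² − 2·10.0·31.7)] / 10.0 = (33.18 ± 21.61) / 10.0, so t = 1.157 s or t = 5.479 s.
The first (ascending) time is 1.157 s.

1.16 s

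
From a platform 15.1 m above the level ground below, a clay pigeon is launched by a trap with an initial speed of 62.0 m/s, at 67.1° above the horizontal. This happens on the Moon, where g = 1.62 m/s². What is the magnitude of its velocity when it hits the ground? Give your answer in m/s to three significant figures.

62.4 m/s

Components: vₓ = 62.00 cos 67.1° = 24.13 m/s, v_y0 = 62.00 sin 67.1° = 57.11 m/s.
The projectile lands when y = 15.1 + (57.11) t − ½·1.62·t² = 0. Positive root: t = (57.11 + √(57.11² + 2·1.62·15.1)) / 1.62 = (57.11 + 57.54) / 1.62 = 70.77 s.
Vertical velocity at impact: v_y = v_y0 − g t = 57.11 − 1.62 × 70.77 = −57.54 m/s.
Speed: |v| = √(vₓ² + v_y²) = √(24.13² + 57.54²) = 62.39 m/s.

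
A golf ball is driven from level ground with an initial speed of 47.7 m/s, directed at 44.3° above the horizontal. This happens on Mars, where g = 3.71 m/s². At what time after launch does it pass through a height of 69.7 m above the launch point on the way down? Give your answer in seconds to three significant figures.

15.5 s

Components: vₓ = 47.70 cos 44.3° = 34.14 m/s, v_y0 = 47.70 sin 44.3° = 33.31 m/s.
Set y = v_y0 t − ½ g t² = 69.7: 1.855 t² − 33.31 t + 69.7 = 0.
Quadratic formula: t = (33.31 ± √592.68) / 3.71 = (33.31 ± 24.34) / 3.71 → t = 2.418 s or 15.54 s.
The descending-branch root is 15.54 s.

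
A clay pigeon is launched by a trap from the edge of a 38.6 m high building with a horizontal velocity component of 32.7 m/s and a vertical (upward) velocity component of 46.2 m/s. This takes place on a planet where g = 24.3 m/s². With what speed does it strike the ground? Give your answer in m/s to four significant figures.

The projectile lands when y = 38.6 + (46.20) t − ½·24.3·t² = 0. Positive root: t = (46.20 + √(46.20² + 2·24.3·38.6)) / 24.3 = (46.20 + 63.33) / 24.3 = 4.507 s.
Vertical velocity at impact: v_y = v_y0 − g t = 46.20 − 24.3 × 4.507 = −63.33 m/s.
Speed: |v| = √(vₓ² + v_y²) = √(32.70² + 63.33²) = 71.27 m/s.

71.27 m/s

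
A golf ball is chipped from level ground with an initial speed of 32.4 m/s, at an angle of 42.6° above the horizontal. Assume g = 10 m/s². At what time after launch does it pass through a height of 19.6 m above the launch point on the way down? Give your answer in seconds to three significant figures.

3.14 s

Resolve: vₓ = 32.40 cos 42.6° = 23.85 m/s and v_y0 = 32.40 sin 42.6° = 21.93 m/s.
Height y(t) = 21.93 t − 5.000 t² = 19.6 gives 5.000 t² − 21.93 t + 19.6 = 0.
t = [21.93 ± √(21.93² − 2·10.0·19.6)] / 10.0 = (21.93 ± 9.432) / 10.0, so t = 1.250 s or t = 3.136 s.
The descending-branch root is 3.136 s.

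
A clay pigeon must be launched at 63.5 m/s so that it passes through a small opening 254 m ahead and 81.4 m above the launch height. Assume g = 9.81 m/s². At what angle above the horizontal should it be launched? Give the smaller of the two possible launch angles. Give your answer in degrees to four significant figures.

Trajectory: y = x tanθ − g x² (1 + tan²θ)/(2v₀²). With x = 254, y = 81.4, v₀ = 63.5, g = 9.81:
78.48 tan²θ − 254 tanθ + (159.9) = 0.
tanθ = [254 ± √(254² − 4 × 78.48 × (159.9))] / (2 × 78.48) = (254 ± 119.7) / 157.0, giving tanθ = 0.8557 or 2.381.
θ = 40.55° or 67.22°; the smaller is 40.55°.

40.55°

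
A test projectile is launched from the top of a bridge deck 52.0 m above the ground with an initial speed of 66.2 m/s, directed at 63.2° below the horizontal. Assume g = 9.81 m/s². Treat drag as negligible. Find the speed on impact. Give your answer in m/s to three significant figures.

73.5 m/s

Components: vₓ = 66.20 cos 63.2° = 29.85 m/s, v_y0 = −59.09 m/s (downward).
With up positive and y = 0 at the ground: y(t) = 52.0 + (−59.09) t − 4.905 t². Setting y = 0 and taking the positive root: t = [−59.09 + √(59.09² + 2·9.81·52.0)] / 9.81 = (−59.09 + 67.17) / 9.81 = 0.8237 s.
Vertical velocity at impact: v_y = v_y0 − g t = −59.09 − 9.81 × 0.8237 = −67.17 m/s.
Speed: |v| = √(vₓ² + v_y²) = √(29.85² + 67.17²) = 73.50 m/s.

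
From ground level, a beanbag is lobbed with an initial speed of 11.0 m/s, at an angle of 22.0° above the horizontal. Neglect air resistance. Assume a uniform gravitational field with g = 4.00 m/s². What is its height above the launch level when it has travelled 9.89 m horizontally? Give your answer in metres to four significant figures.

2.115 m

Horizontal component vₓ = 11.00 cos 22.0° = 10.20 m/s; vertical v_y0 = 11.00 sin 22.0° = 4.121 m/s.
x = vₓ t ⇒ t = 9.89/10.20 = 0.9697 s.
Height: y = v_y0 t − ½ g t² = 4.121 × 0.9697 − 2.000 × 0.9697² = 3.996 − 1.881 = 2.115 m.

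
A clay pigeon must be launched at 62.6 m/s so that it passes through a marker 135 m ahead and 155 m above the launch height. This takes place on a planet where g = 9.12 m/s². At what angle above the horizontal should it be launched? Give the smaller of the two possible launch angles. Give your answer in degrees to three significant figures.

61.4°

Trajectory: y = x tanθ − g x² (1 + tan²θ)/(2v₀²). With x = 135, y = 155, v₀ = 62.6, g = 9.12:
21.21 tan²θ − 135 tanθ + (176.2) = 0.
tanθ = [135 ± √(135² − 4 × 21.21 × (176.2))] / (2 × 21.21) = (135 ± 57.25) / 42.41, giving tanθ = 1.833 or 4.533.
θ = 61.39° or 77.56°; the smaller is 61.39°.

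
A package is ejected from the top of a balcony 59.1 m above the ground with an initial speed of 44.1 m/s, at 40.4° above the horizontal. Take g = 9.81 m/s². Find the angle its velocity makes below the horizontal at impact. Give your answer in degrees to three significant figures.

52.9°

Horizontal component vₓ = 44.10 cos 40.4° = 33.58 m/s; vertical v_y0 = 44.10 sin 40.4° = 28.58 m/s.
The projectile lands when y = 59.1 + (28.58) t − ½·9.81·t² = 0. Positive root: t = (28.58 + √(28.58² + 2·9.81·59.1)) / 9.81 = (28.58 + 44.46) / 9.81 = 7.445 s.
At impact: v_y = v_y0 − g t = −44.46 m/s; vₓ = 33.58 m/s.
Angle below horizontal: arctan(|v_y|/vₓ) = arctan(44.46/33.58) = 52.93°.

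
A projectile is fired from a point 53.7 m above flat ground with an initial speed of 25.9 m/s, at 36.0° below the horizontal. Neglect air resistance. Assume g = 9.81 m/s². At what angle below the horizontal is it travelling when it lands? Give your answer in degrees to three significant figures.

Horizontal component vₓ = 25.90 cos 36.0° = 20.95 m/s; vertical v_y0 = −15.22 m/s (downward).
With up positive and y = 0 at the ground: y(t) = 53.7 + (−15.22) t − 4.905 t². Setting y = 0 and taking the positive root: t = [−15.22 + √(15.22² + 2·9.81·53.7)] / 9.81 = (−15.22 + 35.85) / 9.81 = 2.103 s.
At impact: v_y = v_y0 − g t = −35.85 m/s; vₓ = 20.95 m/s.
Angle below horizontal: arctan(|v_y|/vₓ) = arctan(35.85/20.95) = 59.70°.

59.7°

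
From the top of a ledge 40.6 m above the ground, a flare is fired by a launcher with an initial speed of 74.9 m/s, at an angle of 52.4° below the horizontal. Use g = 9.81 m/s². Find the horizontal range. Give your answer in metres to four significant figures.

29.67 m

Resolve: vₓ = 74.90 cos 52.4° = 45.70 m/s and v_y0 = −59.34 m/s (downward).
The projectile lands when y = 40.6 + (−59.34) t − ½·9.81·t² = 0. Positive root: t = (−59.34 + √(59.34² + 2·9.81·40.6)) / 9.81 = (−59.34 + 65.71) / 9.81 = 0.6493 s.
Horizontal distance: R = vₓ t = 45.70 × 0.6493 = 29.67 m.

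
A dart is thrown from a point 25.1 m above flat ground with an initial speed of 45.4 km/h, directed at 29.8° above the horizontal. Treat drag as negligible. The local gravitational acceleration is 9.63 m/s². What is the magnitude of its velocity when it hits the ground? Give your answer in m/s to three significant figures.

Convert: 45.4 km/h = 45.4/3.6 = 12.61 m/s.
Horizontal component vₓ = 12.61 cos 29.8° = 10.94 m/s; vertical v_y0 = 12.61 sin 29.8° = 6.267 m/s.
The projectile lands when y = 25.1 + (6.267) t − ½·9.63·t² = 0. Positive root: t = (6.267 + √(6.267² + 2·9.63·25.1)) / 9.63 = (6.267 + 22.86) / 9.63 = 3.025 s.
Vertical velocity at impact: v_y = v_y0 − g t = 6.267 − 9.63 × 3.025 = −22.86 m/s.
Speed: |v| = √(vₓ² + v_y²) = √(10.94² + 22.86²) = 25.35 m/s.

25.3 m/s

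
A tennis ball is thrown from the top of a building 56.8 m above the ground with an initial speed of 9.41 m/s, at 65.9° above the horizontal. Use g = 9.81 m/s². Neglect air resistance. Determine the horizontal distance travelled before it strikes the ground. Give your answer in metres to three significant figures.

16.9 m

Components: vₓ = 9.410 cos 65.9° = 3.842 m/s, v_y0 = 9.410 sin 65.9° = 8.590 m/s.
Vertical motion (up positive, ground at y = 0): 4.905 t² − (8.590) t − 56.8 = 0, so t = (8.590 + √(8.590² + 2·9.81·56.8)) / 9.81 = (8.590 + 34.47) / 9.81 = 4.389 s.
Horizontal distance: R = vₓ t = 3.842 × 4.389 = 16.87 m.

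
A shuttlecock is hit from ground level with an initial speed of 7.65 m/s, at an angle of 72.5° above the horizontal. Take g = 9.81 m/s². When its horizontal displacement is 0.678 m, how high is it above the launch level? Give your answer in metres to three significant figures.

1.72 m

vₓ = 7.650 cos 72.5° = 2.300 m/s; v_y0 = 7.650 sin 72.5° = 7.296 m/s.
At x = 0.678 m, t = x/vₓ = 0.678/2.300 = 0.2947 s.
Height: y = v_y0 t − ½ g t² = 7.296 × 0.2947 − 4.905 × 0.2947² = 2.150 − 0.4261 = 1.724 m.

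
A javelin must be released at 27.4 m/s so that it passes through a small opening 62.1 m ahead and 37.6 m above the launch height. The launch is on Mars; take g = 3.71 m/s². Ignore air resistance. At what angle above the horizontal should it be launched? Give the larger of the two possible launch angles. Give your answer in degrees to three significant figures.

Trajectory: y = x tanθ − g x² (1 + tan²θ)/(2v₀²). With x = 62.1, y = 37.6, v₀ = 27.4, g = 3.71:
9.529 tan²θ − 62.1 tanθ + (47.13) = 0.
tanθ = [62.1 ± √(62.1² − 4 × 9.529 × (47.13))] / (2 × 9.529) = (62.1 ± 45.39) / 19.06, giving tanθ = 0.8769 or 5.640.
θ = 41.25° or 79.95°; the larger is 79.95°.

79.9°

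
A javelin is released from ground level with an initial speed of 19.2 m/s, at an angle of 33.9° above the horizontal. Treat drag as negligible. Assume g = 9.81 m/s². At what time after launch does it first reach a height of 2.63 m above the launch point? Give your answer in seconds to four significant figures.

0.2820 s

Resolve: vₓ = 19.20 cos 33.9° = 15.94 m/s and v_y0 = 19.20 sin 33.9° = 10.71 m/s.
Set y = v_y0 t − ½ g t² = 2.63: 4.905 t² − 10.71 t + 2.63 = 0.
Quadratic formula: t = (10.71 ± √63.076) / 9.81 = (10.71 ± 7.942) / 9.81 → t = 0.2820 s or 1.901 s.
The first (ascending) time is 0.2820 s.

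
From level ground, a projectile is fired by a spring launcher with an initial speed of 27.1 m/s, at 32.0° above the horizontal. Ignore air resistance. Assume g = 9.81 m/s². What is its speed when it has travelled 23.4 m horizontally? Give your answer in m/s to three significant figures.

Horizontal component vₓ = 27.10 cos 32.0° = 22.98 m/s; vertical v_y0 = 27.10 sin 32.0° = 14.36 m/s.
Time to reach x = 23.4 m: t = x/vₓ = 23.4/22.98 = 1.018 s.
Vertical velocity there: v_y = v_y0 − g t = 14.36 − 9.81 × 1.018 = 4.372 m/s.
Speed: √(vₓ² + v_y²) = √(22.98² + 4.372²) = 23.39 m/s.

23.4 m/s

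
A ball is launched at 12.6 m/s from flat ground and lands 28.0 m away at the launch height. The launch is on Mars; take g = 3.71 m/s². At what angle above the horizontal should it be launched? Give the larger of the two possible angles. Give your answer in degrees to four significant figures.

R = v₀² sin 2θ / g gives sin 2θ = gR/v₀² = 3.71·28.0/12.6² = 0.6543.
2θ = 40.87° or 180° − 40.87° = 139.1°, so θ = 20.43° or 69.57°.
The larger angle is 69.57°.

69.57°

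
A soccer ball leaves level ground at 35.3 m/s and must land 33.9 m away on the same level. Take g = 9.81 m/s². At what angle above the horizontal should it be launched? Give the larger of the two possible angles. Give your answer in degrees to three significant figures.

82.3°

From R = (v₀²/g) sin 2θ: sin 2θ = 9.81 × 33.9 / 1246.1 = 0.2669.
2θ = 15.48° or 180° − 15.48° = 164.5°, so θ = 7.739° or 82.26°.
The larger angle is 82.26°.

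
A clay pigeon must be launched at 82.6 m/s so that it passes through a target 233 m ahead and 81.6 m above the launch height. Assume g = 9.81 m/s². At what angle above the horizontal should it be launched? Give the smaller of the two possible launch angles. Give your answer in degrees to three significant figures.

29.8°

Trajectory: y = x tanθ − g x² (1 + tan²θ)/(2v₀²). With x = 233, y = 81.6, v₀ = 82.6, g = 9.81:
39.03 tan²θ − 233 tanθ + (120.6) = 0.
tanθ = [233 ± √(233² − 4 × 39.03 × (120.6))] / (2 × 39.03) = (233 ± 188.3) / 78.06, giving tanθ = 0.5727 or 5.397.
θ = 29.80° or 79.50°; the smaller is 29.80°.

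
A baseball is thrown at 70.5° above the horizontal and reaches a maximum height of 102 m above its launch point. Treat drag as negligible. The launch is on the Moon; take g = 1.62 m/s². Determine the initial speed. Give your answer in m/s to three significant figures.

19.3 m/s

At the peak v_y = 0, so v_y0 = √(2gH) = √(2 × 1.62 × 102) = 18.18 m/s.
v_y0 = v₀ sin θ ⇒ v₀ = 18.18 / sin 70.5° = 19.29 m/s.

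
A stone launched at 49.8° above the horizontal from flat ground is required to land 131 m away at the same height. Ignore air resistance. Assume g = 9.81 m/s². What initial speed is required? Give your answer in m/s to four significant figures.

36.10 m/s

Level-ground range: R = v₀² sin(2θ)/g, so v₀ = √(gR / sin 2θ).
v₀ = √(9.81 × 131 / sin 99.60°) = √(1285 / 0.9860) = √1303.4 = 36.10 m/s.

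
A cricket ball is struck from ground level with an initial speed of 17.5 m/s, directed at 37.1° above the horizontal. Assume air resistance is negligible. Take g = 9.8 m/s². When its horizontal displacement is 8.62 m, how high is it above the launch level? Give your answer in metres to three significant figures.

4.65 m

Resolve: vₓ = 17.50 cos 37.1° = 13.96 m/s and v_y0 = 17.50 sin 37.1° = 10.56 m/s.
Time to reach x = 8.62 m: t = x/vₓ = 8.62/13.96 = 0.6176 s.
Height: y = v_y0 t − ½ g t² = 10.56 × 0.6176 − 4.900 × 0.6176² = 6.519 − 1.869 = 4.650 m.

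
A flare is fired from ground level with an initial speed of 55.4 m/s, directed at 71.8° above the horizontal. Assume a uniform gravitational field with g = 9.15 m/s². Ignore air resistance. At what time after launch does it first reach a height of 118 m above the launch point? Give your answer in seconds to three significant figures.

3.05 s

vₓ = 55.40 cos 71.8° = 17.30 m/s; v_y0 = 55.40 sin 71.8° = 52.63 m/s.
Require v_y0 t − ½ g t² = 118, i.e. 4.575 t² − 52.63 t + 118 = 0.
t = [52.63 ± √(52.63² − 2·9.15·118)] / 9.15 = (52.63 ± 24.71) / 9.15, so t = 3.052 s or t = 8.452 s.
The first (ascending) time is 3.052 s.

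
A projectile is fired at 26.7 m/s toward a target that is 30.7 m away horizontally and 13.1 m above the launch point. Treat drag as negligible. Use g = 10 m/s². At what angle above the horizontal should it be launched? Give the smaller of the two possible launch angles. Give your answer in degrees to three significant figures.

Trajectory: y = x tanθ − g x² (1 + tan²θ)/(2v₀²). With x = 30.7, y = 13.1, v₀ = 26.7, g = 10.0:
6.610 tan²θ − 30.7 tanθ + (19.71) = 0.
tanθ = [30.7 ± √(30.7² − 4 × 6.610 × (19.71))] / (2 × 6.610) = (30.7 ± 20.53) / 13.22, giving tanθ = 0.7695 or 3.875.
θ = 37.58° or 75.53°; the smaller is 37.58°.

37.6°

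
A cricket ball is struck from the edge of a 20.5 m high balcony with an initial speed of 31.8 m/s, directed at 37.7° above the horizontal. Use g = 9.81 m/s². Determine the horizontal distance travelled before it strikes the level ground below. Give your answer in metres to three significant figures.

Components: vₓ = 31.80 cos 37.7° = 25.16 m/s, v_y0 = 31.80 sin 37.7° = 19.45 m/s.
With up positive and y = 0 at the ground: y(t) = 20.5 + (19.45) t − 4.905 t². Setting y = 0 and taking the positive root: t = [19.45 + √(19.45² + 2·9.81·20.5)] / 9.81 = (19.45 + 27.94) / 9.81 = 4.830 s.
Horizontal distance: R = vₓ t = 25.16 × 4.830 = 121.5 m.

122 m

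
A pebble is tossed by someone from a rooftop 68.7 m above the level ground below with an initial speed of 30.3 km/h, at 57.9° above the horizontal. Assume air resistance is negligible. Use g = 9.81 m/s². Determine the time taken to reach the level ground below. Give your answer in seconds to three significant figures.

Convert: 30.3 km/h = 30.3/3.6 = 8.417 m/s.
Horizontal component vₓ = 8.417 cos 57.9° = 4.473 m/s; vertical v_y0 = 8.417 sin 57.9° = 7.130 m/s.
The projectile lands when y = 68.7 + (7.130) t − ½·9.81·t² = 0. Positive root: t = (7.130 + √(7.130² + 2·9.81·68.7)) / 9.81 = (7.130 + 37.40) / 9.81 = 4.539 s.

4.54 s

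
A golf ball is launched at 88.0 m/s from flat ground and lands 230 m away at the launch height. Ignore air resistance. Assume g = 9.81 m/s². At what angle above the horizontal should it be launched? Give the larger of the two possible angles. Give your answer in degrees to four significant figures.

81.53°

From R = (v₀²/g) sin 2θ: sin 2θ = 9.81 × 230 / 7744.0 = 0.2914.
2θ = 16.94° or 180° − 16.94° = 163.1°, so θ = 8.470° or 81.53°.
The larger angle is 81.53°.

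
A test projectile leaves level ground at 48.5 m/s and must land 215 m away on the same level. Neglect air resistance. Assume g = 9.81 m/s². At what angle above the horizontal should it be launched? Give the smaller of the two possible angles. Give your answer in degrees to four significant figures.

R = v₀² sin 2θ / g gives sin 2θ = gR/v₀² = 9.81·215/48.5² = 0.8967.
2θ = 63.72° or 180° − 63.72° = 116.3°, so θ = 31.86° or 58.14°.
The smaller angle is 31.86°.

31.86°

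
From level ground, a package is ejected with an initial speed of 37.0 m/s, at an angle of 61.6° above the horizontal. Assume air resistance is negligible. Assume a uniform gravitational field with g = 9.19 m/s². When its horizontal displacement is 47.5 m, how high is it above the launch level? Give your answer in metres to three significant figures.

54.4 m

Resolve: vₓ = 37.00 cos 61.6° = 17.60 m/s and v_y0 = 37.00 sin 61.6° = 32.55 m/s.
x = vₓ t ⇒ t = 47.5/17.60 = 2.699 s.
Height: y = v_y0 t − ½ g t² = 32.55 × 2.699 − 4.595 × 2.699² = 87.85 − 33.48 = 54.37 m.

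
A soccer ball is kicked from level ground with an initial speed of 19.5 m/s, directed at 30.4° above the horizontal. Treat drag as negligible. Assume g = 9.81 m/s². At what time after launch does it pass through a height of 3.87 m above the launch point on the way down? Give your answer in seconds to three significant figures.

Horizontal component vₓ = 19.50 cos 30.4° = 16.82 m/s; vertical v_y0 = 19.50 sin 30.4° = 9.868 m/s.
Require v_y0 t − ½ g t² = 3.87, i.e. 4.905 t² − 9.868 t + 3.87 = 0.
t = [9.868 ± √(9.868² − 2·9.81·3.87)] / 9.81 = (9.868 ± 4.630) / 9.81, so t = 0.5339 s or t = 1.478 s.
The descending-branch root is 1.478 s.

1.48 s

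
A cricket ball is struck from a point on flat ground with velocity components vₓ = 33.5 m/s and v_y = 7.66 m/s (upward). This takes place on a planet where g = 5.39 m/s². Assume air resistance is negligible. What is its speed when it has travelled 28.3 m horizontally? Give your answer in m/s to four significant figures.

33.64 m/s

Time to reach x = 28.3 m: t = x/vₓ = 28.3/33.50 = 0.8448 s.
Vertical velocity there: v_y = v_y0 − g t = 7.660 − 5.39 × 0.8448 = 3.107 m/s.
Speed: √(vₓ² + v_y²) = √(33.50² + 3.107²) = 33.64 m/s.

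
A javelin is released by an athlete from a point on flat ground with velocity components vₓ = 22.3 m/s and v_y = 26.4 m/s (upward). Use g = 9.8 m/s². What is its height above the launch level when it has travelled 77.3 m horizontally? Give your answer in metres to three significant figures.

32.6 m

x = vₓ t ⇒ t = 77.3/22.30 = 3.466 s.
Height: y = v_y0 t − ½ g t² = 26.40 × 3.466 − 4.900 × 3.466² = 91.51 − 58.88 = 32.64 m.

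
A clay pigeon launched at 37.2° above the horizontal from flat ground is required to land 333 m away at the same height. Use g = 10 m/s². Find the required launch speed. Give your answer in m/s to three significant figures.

On level ground R = v₀² sin 2θ / g ⇒ v₀ = √(gR / sin 2θ).
v₀ = √(10.0 × 333 / sin 74.40°) = √(3330 / 0.9632) = √3457.4 = 58.80 m/s.

58.8 m/s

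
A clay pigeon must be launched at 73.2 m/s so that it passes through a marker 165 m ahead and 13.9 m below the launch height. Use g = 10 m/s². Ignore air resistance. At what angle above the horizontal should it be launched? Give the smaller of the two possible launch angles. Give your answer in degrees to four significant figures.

Trajectory: y = x tanθ − g x² (1 + tan²θ)/(2v₀²). With x = 165, y = −13.9, v₀ = 73.2, g = 10.0:
25.40 tan²θ − 165 tanθ + (11.50) = 0.
tanθ = [165 ± √(165² − 4 × 25.40 × (11.50))] / (2 × 25.40) = (165 ± 161.4) / 50.81, giving tanθ = 0.07049 or 6.424.
θ = 4.032° or 81.15°; the smaller is 4.032°.

4.032°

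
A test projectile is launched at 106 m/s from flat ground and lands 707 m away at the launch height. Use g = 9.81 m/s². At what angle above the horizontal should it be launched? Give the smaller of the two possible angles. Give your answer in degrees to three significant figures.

19.1°

R = v₀² sin 2θ / g gives sin 2θ = gR/v₀² = 9.81·707/106² = 0.6173.
2θ = 38.12° or 180° − 38.12° = 141.9°, so θ = 19.06° or 70.94°.
The smaller angle is 19.06°.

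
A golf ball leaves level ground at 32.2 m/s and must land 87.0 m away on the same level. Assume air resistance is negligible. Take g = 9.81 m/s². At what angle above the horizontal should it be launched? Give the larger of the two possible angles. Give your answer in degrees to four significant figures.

From R = (v₀²/g) sin 2θ: sin 2θ = 9.81 × 87.0 / 1036.8 = 0.8231.
2θ = 55.40° or 180° − 55.40° = 124.6°, so θ = 27.70° or 62.30°.
The larger angle is 62.30°.

62.30°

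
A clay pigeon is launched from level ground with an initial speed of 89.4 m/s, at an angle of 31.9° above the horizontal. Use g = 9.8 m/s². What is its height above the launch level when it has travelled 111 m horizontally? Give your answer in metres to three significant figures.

58.6 m

Horizontal component vₓ = 89.40 cos 31.9° = 75.90 m/s; vertical v_y0 = 89.40 sin 31.9° = 47.24 m/s.
Time to reach x = 111 m: t = x/vₓ = 111/75.90 = 1.462 s.
Height: y = v_y0 t − ½ g t² = 47.24 × 1.462 − 4.900 × 1.462² = 69.09 − 10.48 = 58.61 m.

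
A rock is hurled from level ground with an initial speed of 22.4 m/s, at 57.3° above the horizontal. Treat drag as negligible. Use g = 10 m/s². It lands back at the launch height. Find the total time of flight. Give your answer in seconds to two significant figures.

Horizontal component vₓ = 22.40 cos 57.3° = 12.10 m/s; vertical v_y0 = 22.40 sin 57.3° = 18.85 m/s.
It returns to y = 0 when t = 2 v_y0 / g = 2(18.85)/10.0 = 3.770 s.

3.8 s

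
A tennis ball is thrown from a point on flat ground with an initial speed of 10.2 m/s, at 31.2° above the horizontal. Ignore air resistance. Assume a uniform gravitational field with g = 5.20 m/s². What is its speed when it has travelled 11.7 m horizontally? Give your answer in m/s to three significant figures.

8.89 m/s

Resolve: vₓ = 10.20 cos 31.2° = 8.725 m/s and v_y0 = 10.20 sin 31.2° = 5.284 m/s.
At x = 11.7 m, t = x/vₓ = 11.7/8.725 = 1.341 s.
Vertical velocity there: v_y = v_y0 − g t = 5.284 − 5.20 × 1.341 = −1.689 m/s.
Speed: √(vₓ² + v_y²) = √(8.725² + 1.689²) = 8.887 m/s.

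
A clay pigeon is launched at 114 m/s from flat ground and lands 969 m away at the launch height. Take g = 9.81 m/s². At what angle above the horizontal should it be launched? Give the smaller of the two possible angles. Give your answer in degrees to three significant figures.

R = v₀² sin 2θ / g gives sin 2θ = gR/v₀² = 9.81·969/114² = 0.7314.
2θ = 47.01° or 180° − 47.01° = 133.0°, so θ = 23.50° or 66.50°.
The smaller angle is 23.50°.

23.5°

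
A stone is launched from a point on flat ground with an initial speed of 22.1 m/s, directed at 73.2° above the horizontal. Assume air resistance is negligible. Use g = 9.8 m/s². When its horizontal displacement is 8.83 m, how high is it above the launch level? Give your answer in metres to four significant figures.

19.88 m

Resolve: vₓ = 22.10 cos 73.2° = 6.388 m/s and v_y0 = 22.10 sin 73.2° = 21.16 m/s.
Time to reach x = 8.83 m: t = x/vₓ = 8.83/6.388 = 1.382 s.
Height: y = v_y0 t − ½ g t² = 21.16 × 1.382 − 4.900 × 1.382² = 29.25 − 9.364 = 19.88 m.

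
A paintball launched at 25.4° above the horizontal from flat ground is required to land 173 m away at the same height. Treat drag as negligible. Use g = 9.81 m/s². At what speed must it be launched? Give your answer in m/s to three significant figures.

From R = (v₀² / g) sin 2θ: v₀ = √(gR / sin 2θ).
v₀ = √(9.81 × 173 / sin 50.80°) = √(1697 / 0.7749) = √2190.0 = 46.80 m/s.

46.8 m/s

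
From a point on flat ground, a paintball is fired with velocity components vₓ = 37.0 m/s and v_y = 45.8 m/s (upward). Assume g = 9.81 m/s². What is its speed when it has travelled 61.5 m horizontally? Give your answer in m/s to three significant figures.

Time to reach x = 61.5 m: t = x/vₓ = 61.5/37.00 = 1.662 s.
Vertical velocity there: v_y = v_y0 − g t = 45.80 − 9.81 × 1.662 = 29.49 m/s.
Speed: √(vₓ² + v_y²) = √(37.00² + 29.49²) = 47.32 m/s.

47.3 m/s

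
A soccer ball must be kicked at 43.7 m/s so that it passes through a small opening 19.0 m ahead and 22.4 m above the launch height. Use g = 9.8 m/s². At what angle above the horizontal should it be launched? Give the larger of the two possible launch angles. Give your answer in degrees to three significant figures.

Trajectory: y = x tanθ − g x² (1 + tan²θ)/(2v₀²). With x = 19.0, y = 22.4, v₀ = 43.7, g = 9.80:
0.9263 tan²θ − 19.0 tanθ + (23.33) = 0.
tanθ = [19.0 ± √(19.0² − 4 × 0.9263 × (23.33))] / (2 × 0.9263) = (19.0 ± 16.57) / 1.853, giving tanθ = 1.312 or 19.20.
θ = 52.68° or 87.02°; the larger is 87.02°.

87.0°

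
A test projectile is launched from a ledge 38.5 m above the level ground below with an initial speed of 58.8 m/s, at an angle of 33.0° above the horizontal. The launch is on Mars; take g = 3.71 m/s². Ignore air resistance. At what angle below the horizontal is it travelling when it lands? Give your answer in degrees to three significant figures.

36.3°

Components: vₓ = 58.80 cos 33.0° = 49.31 m/s, v_y0 = 58.80 sin 33.0° = 32.02 m/s.
The projectile lands when y = 38.5 + (32.02) t − ½·3.71·t² = 0. Positive root: t = (32.02 + √(32.02² + 2·3.71·38.5)) / 3.71 = (32.02 + 36.21) / 3.71 = 18.39 s.
At impact: v_y = v_y0 − g t = −36.21 m/s; vₓ = 49.31 m/s.
Angle below horizontal: arctan(|v_y|/vₓ) = arctan(36.21/49.31) = 36.29°.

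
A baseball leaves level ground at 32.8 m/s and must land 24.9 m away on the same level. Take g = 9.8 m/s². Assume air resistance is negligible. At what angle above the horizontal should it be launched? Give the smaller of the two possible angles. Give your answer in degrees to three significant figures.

6.55°

Level-ground range R = v₀² sin(2θ)/g ⇒ sin(2θ) = gR/v₀² = 9.80 × 24.9 / 32.8² = 0.2268.
2θ = 13.11° or 180° − 13.11° = 166.9°, so θ = 6.555° or 83.45°.
The smaller angle is 6.555°.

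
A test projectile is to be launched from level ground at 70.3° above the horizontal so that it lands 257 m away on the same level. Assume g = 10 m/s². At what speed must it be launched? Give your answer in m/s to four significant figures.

63.63 m/s

On level ground R = v₀² sin 2θ / g ⇒ v₀ = √(gR / sin 2θ).
v₀ = √(10.0 × 257 / sin 140.6°) = √(2570 / 0.6347) = √4049.0 = 63.63 m/s.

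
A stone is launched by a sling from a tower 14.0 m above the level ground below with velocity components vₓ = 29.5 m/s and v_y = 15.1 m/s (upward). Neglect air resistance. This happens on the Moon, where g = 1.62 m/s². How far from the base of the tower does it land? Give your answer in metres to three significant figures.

576 m

The projectile lands when y = 14.0 + (15.10) t − ½·1.62·t² = 0. Positive root: t = (15.10 + √(15.10² + 2·1.62·14.0)) / 1.62 = (15.10 + 16.53) / 1.62 = 19.53 s.
Horizontal distance: R = vₓ t = 29.50 × 19.53 = 576.0 m.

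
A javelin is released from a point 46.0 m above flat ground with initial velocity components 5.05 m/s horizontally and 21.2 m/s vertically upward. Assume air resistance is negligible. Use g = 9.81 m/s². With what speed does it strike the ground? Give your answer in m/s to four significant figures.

The projectile lands when y = 46.0 + (21.20) t − ½·9.81·t² = 0. Positive root: t = (21.20 + √(21.20² + 2·9.81·46.0)) / 9.81 = (21.20 + 36.77) / 9.81 = 5.909 s.
Vertical velocity at impact: v_y = v_y0 − g t = 21.20 − 9.81 × 5.909 = −36.77 m/s.
Speed: |v| = √(vₓ² + v_y²) = √(5.050² + 36.77²) = 37.11 m/s.

37.11 m/s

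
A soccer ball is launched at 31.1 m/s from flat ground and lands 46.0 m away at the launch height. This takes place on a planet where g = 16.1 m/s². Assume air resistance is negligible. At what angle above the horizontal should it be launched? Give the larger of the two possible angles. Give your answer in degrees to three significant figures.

65.0°

Level-ground range R = v₀² sin(2θ)/g ⇒ sin(2θ) = gR/v₀² = 16.1 × 46.0 / 31.1² = 0.7657.
2θ = 49.97° or 180° − 49.97° = 130.0°, so θ = 24.98° or 65.02°.
The larger angle is 65.02°.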